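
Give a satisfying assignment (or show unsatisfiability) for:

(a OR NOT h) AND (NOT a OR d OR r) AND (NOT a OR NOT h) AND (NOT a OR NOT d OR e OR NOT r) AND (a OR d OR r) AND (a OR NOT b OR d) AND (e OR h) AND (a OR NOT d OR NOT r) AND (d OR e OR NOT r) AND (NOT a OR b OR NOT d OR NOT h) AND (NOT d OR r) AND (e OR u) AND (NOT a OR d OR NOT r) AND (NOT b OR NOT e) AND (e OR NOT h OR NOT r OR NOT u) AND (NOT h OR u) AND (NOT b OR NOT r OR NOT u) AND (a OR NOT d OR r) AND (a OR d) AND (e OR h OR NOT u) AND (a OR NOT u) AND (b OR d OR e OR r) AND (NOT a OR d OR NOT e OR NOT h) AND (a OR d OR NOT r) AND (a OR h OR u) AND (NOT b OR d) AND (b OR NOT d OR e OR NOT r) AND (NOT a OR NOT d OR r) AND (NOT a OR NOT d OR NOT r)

Unsatisfiable

Case d = True:
  (NOT d OR r) forces r = True.
  (a OR NOT d OR NOT r) forces a = True.
  Clause (NOT a OR NOT d OR NOT r) is falsified — contradiction.
Case d = False:
  (a OR d) forces a = True.
  (NOT a OR d OR r) forces r = True.
  Clause (NOT a OR d OR NOT r) is falsified — contradiction.
Both cases fail, so the formula is unsatisfiable.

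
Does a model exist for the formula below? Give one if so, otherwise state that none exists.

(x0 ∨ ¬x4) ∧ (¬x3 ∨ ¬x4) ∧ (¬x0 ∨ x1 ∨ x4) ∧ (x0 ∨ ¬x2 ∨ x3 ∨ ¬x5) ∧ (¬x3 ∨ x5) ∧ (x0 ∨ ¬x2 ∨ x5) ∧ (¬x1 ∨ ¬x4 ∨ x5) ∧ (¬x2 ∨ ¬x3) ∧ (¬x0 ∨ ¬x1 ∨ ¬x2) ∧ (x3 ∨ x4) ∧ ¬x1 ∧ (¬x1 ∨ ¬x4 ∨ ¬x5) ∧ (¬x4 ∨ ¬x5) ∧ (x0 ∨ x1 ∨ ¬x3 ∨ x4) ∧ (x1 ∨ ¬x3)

Unit clause (¬x1) forces x1 = False.
In (x1 ∨ ¬x3) only ¬x3 is left, so x3 = False.
In (x3 ∨ x4) only x4 is left, so x4 = True.
In (¬x4 ∨ ¬x5) only ¬x5 is left, so x5 = False.
In (x0 ∨ ¬x4) only x0 is left, so x0 = True.
Set x2 = True.
All clauses satisfied.

x0: True, x1: False, x2: True, x3: False, x4: True, x5: False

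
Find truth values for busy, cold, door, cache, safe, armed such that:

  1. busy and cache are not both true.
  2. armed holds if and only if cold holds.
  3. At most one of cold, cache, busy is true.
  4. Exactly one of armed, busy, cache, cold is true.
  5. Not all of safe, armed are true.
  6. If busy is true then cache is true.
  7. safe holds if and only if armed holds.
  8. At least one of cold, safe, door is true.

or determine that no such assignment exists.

busy = False, cold = False, door = True, cache = True, safe = False, armed = False

  (1) busy=F, cache=T — not both ✓
  (2) armed=F, cold=F — same ✓
  (3) {cold, cache, busy}: 1 true — at most one ✓
  (4) {armed, busy, cache, cold}: 1 true — exactly one ✓
  (5) {safe, armed}: 0/2 true — not all ✓
  (6) busy=F ⇒ cache: vacuous ✓
  (7) safe=F, armed=F — same ✓
  (8) {cold, safe, door}: 1 true — at least one ✓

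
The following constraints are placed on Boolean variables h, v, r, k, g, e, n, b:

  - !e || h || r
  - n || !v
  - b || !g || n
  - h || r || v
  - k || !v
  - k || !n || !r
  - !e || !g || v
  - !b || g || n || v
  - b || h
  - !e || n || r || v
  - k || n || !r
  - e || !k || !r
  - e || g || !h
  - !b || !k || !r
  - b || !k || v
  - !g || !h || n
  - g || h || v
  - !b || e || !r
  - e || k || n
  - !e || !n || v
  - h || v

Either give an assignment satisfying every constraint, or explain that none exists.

Set h = True.
Set v = False.
Set r = False.
Set k = True.
  then (b || !k || v) forces b = True.
Try g = False:
  (!b || g || n || v) forces n = True.
  (e || g || !h) forces e = True.
  clause (!e || !n || v) is falsified — backtrack.
So g = True.
  then (!e || !g || v) forces e = False.
  then (!g || !h || n) forces n = True.
All clauses satisfied.

h: True, v: False, r: False, k: True, g: True, e: False, n: True, b: True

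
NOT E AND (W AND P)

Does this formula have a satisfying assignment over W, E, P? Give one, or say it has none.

W = True; E = False; P = True

  NOT E = True
  W AND P = True
Both conjuncts True, so the formula holds.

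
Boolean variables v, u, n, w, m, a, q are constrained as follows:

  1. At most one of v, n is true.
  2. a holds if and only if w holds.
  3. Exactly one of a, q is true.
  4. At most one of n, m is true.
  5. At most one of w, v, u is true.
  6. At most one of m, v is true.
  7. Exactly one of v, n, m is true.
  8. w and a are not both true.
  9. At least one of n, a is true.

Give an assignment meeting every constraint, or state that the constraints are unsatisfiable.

v = False; u = False; n = True; w = False; m = False; a = False; q = True

  (1) {v, n}: 1 true — at most one ✓
  (2) a=F, w=F — same ✓
  (3) {a, q}: 1 true — exactly one ✓
  (4) {n, m}: 1 true — at most one ✓
  (5) {w, v, u}: 0 true — at most one ✓
  (6) {m, v}: 0 true — at most one ✓
  (7) {v, n, m}: 1 true — exactly one ✓
  (8) w=F, a=F — not both ✓
  (9) {n, a}: 1 true — at least one ✓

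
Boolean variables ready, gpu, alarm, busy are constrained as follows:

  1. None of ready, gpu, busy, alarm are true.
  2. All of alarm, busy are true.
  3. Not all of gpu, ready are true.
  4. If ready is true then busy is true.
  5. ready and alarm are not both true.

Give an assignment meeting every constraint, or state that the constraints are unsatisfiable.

UNSATISFIABLE

Case alarm = True:
  Constraint (1) is violated (alarm=T) — contradiction.
Case alarm = False:
  Constraint (2) is violated (alarm=F) — contradiction.
Both cases fail — unsatisfiable.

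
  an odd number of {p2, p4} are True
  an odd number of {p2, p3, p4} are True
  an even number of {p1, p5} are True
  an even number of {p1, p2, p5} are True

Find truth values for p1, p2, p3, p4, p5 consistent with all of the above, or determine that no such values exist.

p1=T, p2=F, p3=F, p4=T, p5=T

{p2, p4}: 1 true → odd ✓
{p2, p3, p4}: 1 true → odd ✓
{p1, p5}: 2 true → even ✓
{p1, p2, p5}: 2 true → even ✓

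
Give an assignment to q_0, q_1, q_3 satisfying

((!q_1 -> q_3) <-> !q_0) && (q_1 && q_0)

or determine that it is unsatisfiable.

Case q_1 = True: the formula simplifies to !q_0 && q_0.
  q_0 = True: the conjunct !q_0 is False.
  q_0 = False: the conjunct q_0 is False.
Case q_1 = False: the conjunct q_1 is False.
Both cases fail — unsatisfiable.

No satisfying assignment exists.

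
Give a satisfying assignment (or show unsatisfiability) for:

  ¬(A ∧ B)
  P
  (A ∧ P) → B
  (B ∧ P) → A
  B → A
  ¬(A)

B = False, P = True, A = False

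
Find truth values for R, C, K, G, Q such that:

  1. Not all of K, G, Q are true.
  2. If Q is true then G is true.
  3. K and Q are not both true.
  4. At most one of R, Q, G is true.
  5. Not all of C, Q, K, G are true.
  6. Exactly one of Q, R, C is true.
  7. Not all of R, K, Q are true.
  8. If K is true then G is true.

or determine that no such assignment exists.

R = False, C = True, K = False, G = True, Q = False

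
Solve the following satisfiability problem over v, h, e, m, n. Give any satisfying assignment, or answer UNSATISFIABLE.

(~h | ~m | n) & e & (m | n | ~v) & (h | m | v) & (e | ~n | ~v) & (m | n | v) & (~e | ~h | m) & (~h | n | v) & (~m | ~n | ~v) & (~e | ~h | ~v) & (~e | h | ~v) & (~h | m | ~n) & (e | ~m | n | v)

v = False; h = False; e = True; m = True; n = False

Unit clause (e) forces e = True.
Set v = False.
Set h = False.
  then (h | m | v) forces m = True.
Set n = False.
All clauses satisfied.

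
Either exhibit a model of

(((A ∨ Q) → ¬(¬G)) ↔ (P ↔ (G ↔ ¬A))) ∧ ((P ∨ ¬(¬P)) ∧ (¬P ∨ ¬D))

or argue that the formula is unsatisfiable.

Q = True, A = False, P = True, D = False, G = False

  ((A ∨ Q) → ¬(¬G)) ↔ (P ↔ (G ↔ ¬A)) = True
    (A ∨ Q) → ¬(¬G) = False
      A ∨ Q = True
      ¬(¬G) = False
        ¬G = True
    P ↔ (G ↔ ¬A) = False
      G ↔ ¬A = False
        ¬A = True
  (P ∨ ¬(¬P)) ∧ (¬P ∨ ¬D) = True
    P ∨ ¬(¬P) = True
      ¬(¬P) = True
        ¬P = False
    ¬P ∨ ¬D = True
      ¬P = False
      ¬D = True
Both conjuncts True, so the formula holds.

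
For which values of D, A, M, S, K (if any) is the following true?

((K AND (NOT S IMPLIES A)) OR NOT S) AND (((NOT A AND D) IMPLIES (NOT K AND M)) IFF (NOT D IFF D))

D = True; A = False; M = True; S = True; K = True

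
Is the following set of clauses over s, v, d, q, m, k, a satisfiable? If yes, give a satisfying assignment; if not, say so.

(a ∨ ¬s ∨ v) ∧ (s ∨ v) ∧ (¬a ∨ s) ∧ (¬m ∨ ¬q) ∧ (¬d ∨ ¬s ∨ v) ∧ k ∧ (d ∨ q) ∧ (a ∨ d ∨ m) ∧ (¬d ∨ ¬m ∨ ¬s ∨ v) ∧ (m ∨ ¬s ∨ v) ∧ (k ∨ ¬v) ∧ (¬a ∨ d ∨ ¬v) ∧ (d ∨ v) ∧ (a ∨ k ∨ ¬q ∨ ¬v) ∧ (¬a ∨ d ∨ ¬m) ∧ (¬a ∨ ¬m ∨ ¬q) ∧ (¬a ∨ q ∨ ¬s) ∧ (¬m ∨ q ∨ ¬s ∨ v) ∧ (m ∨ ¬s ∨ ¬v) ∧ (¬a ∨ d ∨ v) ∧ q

s = False; v = True; d = True; q = True; m = False; k = True; a = False

Unit clause (k) forces k = True.
Unit clause (q) forces q = True.
In (¬m ∨ ¬q) only ¬m is left, so m = False.
Try s = True:
  (m ∨ ¬s ∨ v) forces v = True.
  clause (m ∨ ¬s ∨ ¬v) is falsified — backtrack.
So s = False.
  then (s ∨ v) forces v = True.
  then (¬a ∨ s) forces a = False.
  then (a ∨ d ∨ m) forces d = True.
All clauses satisfied.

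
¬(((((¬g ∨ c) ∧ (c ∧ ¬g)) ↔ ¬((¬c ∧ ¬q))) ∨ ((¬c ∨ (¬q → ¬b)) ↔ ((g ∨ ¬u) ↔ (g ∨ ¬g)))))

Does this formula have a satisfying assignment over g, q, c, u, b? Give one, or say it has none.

g: False, q: True, c: False, u: True, b: False

  ¬(((((¬g ∨ c) ∧ (c ∧ ¬g)) ↔ ¬((¬c ∧ ¬q))) ∨ ((¬c ∨ (¬q → ¬b)) ↔ ((g ∨ ¬u) ↔ (g ∨ ¬g))))) = True
    (((¬g ∨ c) ∧ (c ∧ ¬g)) ↔ ¬((¬c ∧ ¬q))) ∨ ((¬c ∨ (¬q → ¬b)) ↔ ((g ∨ ¬u) ↔ (g ∨ ¬g))) = False
      ((¬g ∨ c) ∧ (c ∧ ¬g)) ↔ ¬((¬c ∧ ¬q)) = False
        (¬g ∨ c) ∧ (c ∧ ¬g) = False
          ¬g ∨ c = True
            ¬g = True
          c ∧ ¬g = False
            ¬g = True
        ¬((¬c ∧ ¬q)) = True
          ¬c ∧ ¬q = False
            ¬c = True
            ¬q = False
      (¬c ∨ (¬q → ¬b)) ↔ ((g ∨ ¬u) ↔ (g ∨ ¬g)) = False
        ¬c ∨ (¬q → ¬b) = True
          ¬c = True
          ¬q → ¬b = True
            ¬q = False
            ¬b = True
        (g ∨ ¬u) ↔ (g ∨ ¬g) = False
          g ∨ ¬u = False
            ¬u = False
          g ∨ ¬g = True
            ¬g = True
The formula evaluates to True.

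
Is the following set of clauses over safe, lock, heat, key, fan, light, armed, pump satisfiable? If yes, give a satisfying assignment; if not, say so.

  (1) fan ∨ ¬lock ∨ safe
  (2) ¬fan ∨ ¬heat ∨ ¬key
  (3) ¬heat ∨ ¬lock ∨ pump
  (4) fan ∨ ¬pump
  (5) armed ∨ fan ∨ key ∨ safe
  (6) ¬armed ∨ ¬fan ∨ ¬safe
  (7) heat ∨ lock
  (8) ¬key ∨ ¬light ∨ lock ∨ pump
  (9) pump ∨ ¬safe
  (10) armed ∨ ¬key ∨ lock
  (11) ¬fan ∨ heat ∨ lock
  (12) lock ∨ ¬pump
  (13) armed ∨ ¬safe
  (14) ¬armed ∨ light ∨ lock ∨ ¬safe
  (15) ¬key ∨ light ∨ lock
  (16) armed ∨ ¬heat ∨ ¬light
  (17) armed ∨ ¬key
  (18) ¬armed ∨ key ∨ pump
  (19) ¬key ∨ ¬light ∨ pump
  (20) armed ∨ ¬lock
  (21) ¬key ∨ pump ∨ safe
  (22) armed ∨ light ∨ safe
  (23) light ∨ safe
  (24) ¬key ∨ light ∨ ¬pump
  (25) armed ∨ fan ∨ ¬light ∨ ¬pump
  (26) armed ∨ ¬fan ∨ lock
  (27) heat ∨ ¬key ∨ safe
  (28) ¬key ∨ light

safe = False, lock = True, heat = True, key = False, fan = True, light = True, armed = True, pump = True

Try safe = True:
  (pump ∨ ¬safe) forces pump = True.
  (fan ∨ ¬pump) forces fan = True.
  (¬armed ∨ ¬fan ∨ ¬safe) forces armed = False.
  clause (armed ∨ ¬safe) is falsified — backtrack.
So safe = False.
  then (light ∨ safe) forces light = True.
Set lock = True.
  then (fan ∨ ¬lock ∨ safe) forces fan = True.
  then (armed ∨ ¬lock) forces armed = True.
Set heat = True.
  then (¬fan ∨ ¬heat ∨ ¬key) forces key = False.
  then (¬heat ∨ ¬lock ∨ pump) forces pump = True.
All clauses satisfied.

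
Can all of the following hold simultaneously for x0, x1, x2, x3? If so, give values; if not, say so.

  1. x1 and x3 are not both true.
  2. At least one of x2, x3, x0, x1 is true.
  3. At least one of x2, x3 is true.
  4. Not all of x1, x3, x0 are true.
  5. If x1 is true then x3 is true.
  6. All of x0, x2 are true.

x0: True, x1: False, x2: True, x3: True

  (1) x1=F, x3=T — not both ✓
  (2) {x2, x3, x0, x1}: 3 true — at least one ✓
  (3) {x2, x3}: 2 true — at least one ✓
  (4) {x1, x3, x0}: 2/3 true — not all ✓
  (5) x1=F ⇒ x3: vacuous ✓
  (6) {x0, x2}: all 2 true ✓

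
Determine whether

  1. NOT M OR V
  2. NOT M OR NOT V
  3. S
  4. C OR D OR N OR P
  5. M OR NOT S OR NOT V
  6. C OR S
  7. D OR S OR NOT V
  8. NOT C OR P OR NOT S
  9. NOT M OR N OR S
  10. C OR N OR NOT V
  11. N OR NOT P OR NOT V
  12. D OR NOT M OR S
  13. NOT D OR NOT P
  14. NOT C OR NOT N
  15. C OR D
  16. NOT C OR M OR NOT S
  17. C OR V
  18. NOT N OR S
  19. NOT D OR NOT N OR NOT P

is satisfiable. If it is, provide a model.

The formula is unsatisfiable.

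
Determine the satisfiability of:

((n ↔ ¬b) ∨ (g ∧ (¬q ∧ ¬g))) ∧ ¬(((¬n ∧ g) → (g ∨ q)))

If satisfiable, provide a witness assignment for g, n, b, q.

The conjunct ¬(((¬n ∧ g) → (g ∨ q))) is unsatisfiable on its own:
  g=F, n=F, q=F: evaluates to False.
  g=F, n=F, q=T: evaluates to False.
  g=F, n=T, q=F: evaluates to False.
  g=F, n=T, q=T: evaluates to False.
  g=T, n=F, q=F: evaluates to False.
  g=T, n=F, q=T: evaluates to False.
  g=T, n=T, q=F: evaluates to False.
  g=T, n=T, q=T: evaluates to False.
So the whole conjunction is unsatisfiable.

No satisfying assignment exists.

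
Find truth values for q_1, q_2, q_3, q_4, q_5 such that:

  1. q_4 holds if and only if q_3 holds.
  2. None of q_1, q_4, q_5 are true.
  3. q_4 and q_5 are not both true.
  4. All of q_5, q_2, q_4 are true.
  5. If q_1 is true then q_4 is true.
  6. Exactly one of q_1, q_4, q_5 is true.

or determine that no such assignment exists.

No satisfying assignment exists.

Case q_4 = True:
  Constraint (2) is violated (q_4=T) — contradiction.
Case q_4 = False:
  Constraint (4) is violated (q_4=F) — contradiction.
Both cases fail — unsatisfiable.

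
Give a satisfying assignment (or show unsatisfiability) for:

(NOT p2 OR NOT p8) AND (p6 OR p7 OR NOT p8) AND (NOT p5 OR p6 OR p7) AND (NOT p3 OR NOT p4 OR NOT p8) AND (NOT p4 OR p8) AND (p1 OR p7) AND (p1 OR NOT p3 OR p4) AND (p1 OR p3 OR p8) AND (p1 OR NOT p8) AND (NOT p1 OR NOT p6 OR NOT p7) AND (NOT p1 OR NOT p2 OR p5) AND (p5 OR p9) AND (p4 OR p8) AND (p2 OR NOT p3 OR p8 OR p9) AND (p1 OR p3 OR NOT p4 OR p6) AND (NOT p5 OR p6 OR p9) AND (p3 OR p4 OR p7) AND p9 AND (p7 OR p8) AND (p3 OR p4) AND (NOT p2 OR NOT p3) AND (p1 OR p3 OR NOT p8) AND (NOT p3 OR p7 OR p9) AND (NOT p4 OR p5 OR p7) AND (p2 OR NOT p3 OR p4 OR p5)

Unit clause (p9) forces p9 = True.
Try p1 = False:
  (p1 OR p7) forces p7 = True.
  (p1 OR NOT p8) forces p8 = False.
  (NOT p4 OR p8) forces p4 = False.
  clause (p4 OR p8) is falsified — backtrack.
So p1 = True.
Set p2 = False.
Set p3 = True.
Set p4 = False.
  then (p4 OR p8) forces p8 = True.
  then (p2 OR NOT p3 OR p4 OR p5) forces p5 = True.
Set p6 = False.
  then (p6 OR p7 OR NOT p8) forces p7 = True.
All clauses satisfied.

p1=T, p2=F, p3=T, p4=F, p5=T, p6=F, p7=T, p8=T, p9=T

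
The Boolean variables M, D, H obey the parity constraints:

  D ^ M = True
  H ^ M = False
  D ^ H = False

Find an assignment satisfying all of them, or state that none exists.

Adding constraints 1, 2, 3 mod 2: every variable appears an even number of times on the left, so the left side is 0.
But the right sides sum to 1 (mod 2). 0 ≠ 1 — the system is inconsistent.

UNSATISFIABLE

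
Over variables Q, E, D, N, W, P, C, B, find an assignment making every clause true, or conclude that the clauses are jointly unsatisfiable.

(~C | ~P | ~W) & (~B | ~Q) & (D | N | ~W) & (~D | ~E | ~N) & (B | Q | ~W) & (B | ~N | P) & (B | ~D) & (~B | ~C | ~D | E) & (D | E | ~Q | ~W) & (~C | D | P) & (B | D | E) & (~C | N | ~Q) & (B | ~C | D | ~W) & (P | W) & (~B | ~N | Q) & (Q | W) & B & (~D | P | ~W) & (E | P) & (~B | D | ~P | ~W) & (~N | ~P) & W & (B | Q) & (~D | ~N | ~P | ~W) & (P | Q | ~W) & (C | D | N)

Q: False, E: False, D: True, N: False, W: True, P: True, C: False, B: True

Unit clause (B) forces B = True.
Unit clause (W) forces W = True.
In (~B | ~Q) only ~Q is left, so Q = False.
In (~B | ~N | Q) only ~N is left, so N = False.
In (P | Q | ~W) only P is left, so P = True.
In (~C | ~P | ~W) only ~C is left, so C = False.
In (D | N | ~W) only D is left, so D = True.
Set E = False.
All clauses satisfied.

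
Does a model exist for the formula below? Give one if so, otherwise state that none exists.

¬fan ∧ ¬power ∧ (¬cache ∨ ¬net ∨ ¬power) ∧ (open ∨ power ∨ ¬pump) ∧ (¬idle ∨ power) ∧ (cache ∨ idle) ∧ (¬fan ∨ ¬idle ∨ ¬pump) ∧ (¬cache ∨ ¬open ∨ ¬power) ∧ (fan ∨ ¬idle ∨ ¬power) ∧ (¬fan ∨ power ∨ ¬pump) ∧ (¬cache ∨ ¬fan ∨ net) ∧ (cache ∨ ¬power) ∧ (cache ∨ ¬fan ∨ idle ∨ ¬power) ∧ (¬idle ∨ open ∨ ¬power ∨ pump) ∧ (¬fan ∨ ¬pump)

Unit clause (¬fan) forces fan = False.
Unit clause (¬power) forces power = False.
In (¬idle ∨ power) only ¬idle is left, so idle = False.
In (cache ∨ idle) only cache is left, so cache = True.
Set net = True.
Set pump = False.
Set open = True.
All clauses satisfied.

net = True; fan = False; cache = True; pump = False; power = False; open = True; idle = False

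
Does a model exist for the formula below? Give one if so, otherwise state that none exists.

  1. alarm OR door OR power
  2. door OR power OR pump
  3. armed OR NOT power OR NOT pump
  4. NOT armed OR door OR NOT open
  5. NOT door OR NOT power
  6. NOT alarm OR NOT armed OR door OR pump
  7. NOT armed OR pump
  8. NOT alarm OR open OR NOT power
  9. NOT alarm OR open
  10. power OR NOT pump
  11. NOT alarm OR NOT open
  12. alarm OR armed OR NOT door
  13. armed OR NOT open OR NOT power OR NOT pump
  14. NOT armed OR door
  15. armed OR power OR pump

Set open = False.
  then (NOT alarm OR open) forces alarm = False.
Try door = True:
  (NOT door OR NOT power) forces power = False.
  (power OR NOT pump) forces pump = False.
  (NOT armed OR pump) forces armed = False.
  clause (alarm OR armed OR NOT door) is falsified — backtrack.
So door = False.
  then (alarm OR door OR power) forces power = True.
  then (NOT armed OR door) forces armed = False.
  then (armed OR NOT power OR NOT pump) forces pump = False.
All clauses satisfied.

open: False, door: False, power: True, pump: False, alarm: False, armed: False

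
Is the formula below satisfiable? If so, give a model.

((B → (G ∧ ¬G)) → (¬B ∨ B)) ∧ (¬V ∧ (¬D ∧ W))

V = False; G = False; D = False; W = True; B = True

  (B → (G ∧ ¬G)) → (¬B ∨ B) = True
    B → (G ∧ ¬G) = False
      G ∧ ¬G = False
        ¬G = True
    ¬B ∨ B = True
      ¬B = False
  ¬V ∧ (¬D ∧ W) = True
    ¬V = True
    ¬D ∧ W = True
      ¬D = True
Both conjuncts True, so the formula holds.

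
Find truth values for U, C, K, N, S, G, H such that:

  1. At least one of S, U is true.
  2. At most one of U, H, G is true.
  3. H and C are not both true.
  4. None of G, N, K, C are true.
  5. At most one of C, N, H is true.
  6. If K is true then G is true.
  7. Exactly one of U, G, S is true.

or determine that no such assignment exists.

U: False, C: False, K: False, N: False, S: True, G: False, H: False

  (1) {S, U}: 1 true — at least one ✓
  (2) {U, H, G}: 0 true — at most one ✓
  (3) H=F, C=F — not both ✓
  (4) {G, N, K, C}: 0 true — none ✓
  (5) {C, N, H}: 0 true — at most one ✓
  (6) K=F ⇒ G: vacuous ✓
  (7) {U, G, S}: 1 true — exactly one ✓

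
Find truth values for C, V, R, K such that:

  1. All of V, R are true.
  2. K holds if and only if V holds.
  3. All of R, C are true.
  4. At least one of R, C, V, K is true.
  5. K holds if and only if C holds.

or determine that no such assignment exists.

C = True, V = True, R = True, K = True

  (1) {V, R}: all 2 true ✓
  (2) K=T, V=T — same ✓
  (3) {R, C}: all 2 true ✓
  (4) {R, C, V, K}: 4 true — at least one ✓
  (5) K=T, C=T — same ✓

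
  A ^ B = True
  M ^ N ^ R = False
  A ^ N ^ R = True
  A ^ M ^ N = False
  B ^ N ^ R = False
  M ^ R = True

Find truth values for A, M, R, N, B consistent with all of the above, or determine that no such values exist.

A: False, M: True, R: False, N: True, B: True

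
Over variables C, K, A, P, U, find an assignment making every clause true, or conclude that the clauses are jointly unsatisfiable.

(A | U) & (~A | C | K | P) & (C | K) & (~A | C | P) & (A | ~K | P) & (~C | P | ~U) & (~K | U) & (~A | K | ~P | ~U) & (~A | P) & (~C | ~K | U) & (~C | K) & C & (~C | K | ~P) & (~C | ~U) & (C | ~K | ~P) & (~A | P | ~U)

Unsatisfiable — no assignment works.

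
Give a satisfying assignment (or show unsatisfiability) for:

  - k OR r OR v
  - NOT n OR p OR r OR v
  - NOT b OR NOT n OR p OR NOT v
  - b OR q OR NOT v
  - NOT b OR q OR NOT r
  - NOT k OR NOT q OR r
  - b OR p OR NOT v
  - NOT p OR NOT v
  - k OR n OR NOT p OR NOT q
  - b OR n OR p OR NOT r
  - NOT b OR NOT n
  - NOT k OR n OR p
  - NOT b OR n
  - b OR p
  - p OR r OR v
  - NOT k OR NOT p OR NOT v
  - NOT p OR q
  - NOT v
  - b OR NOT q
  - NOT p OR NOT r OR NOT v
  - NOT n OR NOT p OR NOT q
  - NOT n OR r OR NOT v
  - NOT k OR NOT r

Case b = True:
  (NOT b OR NOT n) forces n = False.
  Clause (NOT b OR n) is falsified — contradiction.
Case b = False:
  (b OR p) forces p = True.
  (NOT p OR NOT v) forces v = False.
  (NOT p OR q) forces q = True.
  Clause (b OR NOT q) is falsified — contradiction.
Both cases fail, so the formula is unsatisfiable.

UNSATISFIABLE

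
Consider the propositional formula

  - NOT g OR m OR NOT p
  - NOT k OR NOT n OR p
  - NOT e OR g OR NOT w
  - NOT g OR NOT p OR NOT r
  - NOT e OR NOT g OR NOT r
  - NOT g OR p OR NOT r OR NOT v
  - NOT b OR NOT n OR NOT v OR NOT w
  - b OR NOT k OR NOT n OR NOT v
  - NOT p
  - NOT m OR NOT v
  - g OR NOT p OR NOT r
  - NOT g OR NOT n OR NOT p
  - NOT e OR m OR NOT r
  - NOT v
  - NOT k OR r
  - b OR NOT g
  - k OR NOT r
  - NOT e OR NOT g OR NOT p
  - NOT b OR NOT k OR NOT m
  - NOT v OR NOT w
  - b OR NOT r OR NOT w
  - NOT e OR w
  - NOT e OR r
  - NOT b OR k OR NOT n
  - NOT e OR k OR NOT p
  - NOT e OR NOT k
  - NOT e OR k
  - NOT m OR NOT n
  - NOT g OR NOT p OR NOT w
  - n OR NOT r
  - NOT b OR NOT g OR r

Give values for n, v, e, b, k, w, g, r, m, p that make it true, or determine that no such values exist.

n = False; v = False; e = False; b = True; k = False; w = True; g = False; r = False; m = True; p = False

Unit clause (NOT p) forces p = False.
Unit clause (NOT v) forces v = False.
Set n = False.
  then (n OR NOT r) forces r = False.
  then (NOT k OR r) forces k = False.
  then (NOT e OR r) forces e = False.
Set b = True.
  then (NOT b OR NOT g OR r) forces g = False.
Set w = True.
Set m = True.
All clauses satisfied.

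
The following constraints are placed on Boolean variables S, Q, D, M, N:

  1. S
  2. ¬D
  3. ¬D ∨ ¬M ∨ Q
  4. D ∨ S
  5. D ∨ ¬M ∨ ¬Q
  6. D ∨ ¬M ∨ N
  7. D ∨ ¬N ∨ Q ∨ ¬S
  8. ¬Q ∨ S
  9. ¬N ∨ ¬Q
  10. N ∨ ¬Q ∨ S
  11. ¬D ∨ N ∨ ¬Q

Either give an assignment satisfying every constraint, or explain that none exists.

Unit clause (S) forces S = True.
Unit clause (¬D) forces D = False.
Set Q = False.
  then (D ∨ ¬N ∨ Q ∨ ¬S) forces N = False.
  then (D ∨ ¬M ∨ N) forces M = False.
All clauses satisfied.

S: True; Q: False; D: False; M: False; N: False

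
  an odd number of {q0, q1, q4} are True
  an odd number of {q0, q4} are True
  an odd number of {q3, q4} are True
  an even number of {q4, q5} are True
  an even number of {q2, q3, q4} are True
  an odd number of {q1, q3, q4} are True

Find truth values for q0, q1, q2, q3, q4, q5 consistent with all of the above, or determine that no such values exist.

q0 = True, q1 = False, q2 = True, q3 = True, q4 = False, q5 = False

{q0, q1, q4}: 1 true → odd ✓
{q0, q4}: 1 true → odd ✓
{q3, q4}: 1 true → odd ✓
{q4, q5}: 0 true → even ✓
{q2, q3, q4}: 2 true → even ✓
{q1, q3, q4}: 1 true → odd ✓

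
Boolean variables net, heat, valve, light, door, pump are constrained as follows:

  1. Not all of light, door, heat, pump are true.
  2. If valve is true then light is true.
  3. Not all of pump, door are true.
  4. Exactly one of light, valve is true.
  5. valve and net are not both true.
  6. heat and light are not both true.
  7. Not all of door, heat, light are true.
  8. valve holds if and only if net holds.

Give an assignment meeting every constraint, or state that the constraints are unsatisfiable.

net=F, heat=F, valve=F, light=T, door=F, pump=F

  (1) {light, door, heat, pump}: 1/4 true — not all ✓
  (2) valve=F ⇒ light: vacuous ✓
  (3) {pump, door}: 0/2 true — not all ✓
  (4) {light, valve}: 1 true — exactly one ✓
  (5) valve=F, net=F — not both ✓
  (6) heat=F, light=T — not both ✓
  (7) {door, heat, light}: 1/3 true — not all ✓
  (8) valve=F, net=F — same ✓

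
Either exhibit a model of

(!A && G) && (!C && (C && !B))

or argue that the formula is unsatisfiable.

No satisfying assignment exists.

Case C = True: the conjunct !C is False.
Case C = False: the conjunct C is False.
Both cases fail — unsatisfiable.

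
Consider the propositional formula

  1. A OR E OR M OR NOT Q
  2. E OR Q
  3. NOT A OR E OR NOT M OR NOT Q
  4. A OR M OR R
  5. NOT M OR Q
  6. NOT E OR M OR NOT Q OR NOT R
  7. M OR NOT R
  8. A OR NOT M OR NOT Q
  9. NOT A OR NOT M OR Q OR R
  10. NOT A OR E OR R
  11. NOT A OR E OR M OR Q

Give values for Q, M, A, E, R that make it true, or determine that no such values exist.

Set Q = False.
  then (E OR Q) forces E = True.
  then (NOT M OR Q) forces M = False.
  then (M OR NOT R) forces R = False.
  then (A OR M OR R) forces A = True.
All clauses satisfied.

Q=F, M=F, A=T, E=T, R=F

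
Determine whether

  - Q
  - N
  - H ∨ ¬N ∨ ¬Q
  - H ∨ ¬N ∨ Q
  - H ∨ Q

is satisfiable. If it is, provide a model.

Unit clause (Q) forces Q = True.
Unit clause (N) forces N = True.
In (H ∨ ¬N ∨ ¬Q) only H is left, so H = True.
All clauses satisfied.

Q = True, N = True, H = True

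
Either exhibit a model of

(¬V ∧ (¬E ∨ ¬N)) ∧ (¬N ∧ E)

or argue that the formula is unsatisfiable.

V = False, N = False, E = True

  ¬V ∧ (¬E ∨ ¬N) = True
    ¬V = True
    ¬E ∨ ¬N = True
      ¬E = False
      ¬N = True
  ¬N ∧ E = True
    ¬N = True
Both conjuncts True, so the formula holds.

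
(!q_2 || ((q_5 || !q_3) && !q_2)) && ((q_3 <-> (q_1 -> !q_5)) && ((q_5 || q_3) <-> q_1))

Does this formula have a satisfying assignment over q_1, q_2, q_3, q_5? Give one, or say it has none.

q_1: True; q_2: False; q_3: True; q_5: False

  !q_2 || ((q_5 || !q_3) && !q_2) = True
    !q_2 = True
    (q_5 || !q_3) && !q_2 = False
      q_5 || !q_3 = False
        !q_3 = False
      !q_2 = True
  (q_3 <-> (q_1 -> !q_5)) && ((q_5 || q_3) <-> q_1) = True
    q_3 <-> (q_1 -> !q_5) = True
      q_1 -> !q_5 = True
        !q_5 = True
    (q_5 || q_3) <-> q_1 = True
      q_5 || q_3 = True
Both conjuncts True, so the formula holds.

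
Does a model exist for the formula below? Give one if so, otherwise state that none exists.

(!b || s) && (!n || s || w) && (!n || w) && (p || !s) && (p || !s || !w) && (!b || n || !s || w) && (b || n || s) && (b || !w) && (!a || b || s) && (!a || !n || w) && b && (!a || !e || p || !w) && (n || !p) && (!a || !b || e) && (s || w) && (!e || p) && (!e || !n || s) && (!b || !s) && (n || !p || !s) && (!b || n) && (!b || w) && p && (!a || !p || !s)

Case b = True:
  (!b || s) forces s = True.
  Clause (!b || !s) is falsified — contradiction.
Case b = False:
  Clause (b) is falsified — contradiction.
Both cases fail, so the formula is unsatisfiable.

The formula is unsatisfiable.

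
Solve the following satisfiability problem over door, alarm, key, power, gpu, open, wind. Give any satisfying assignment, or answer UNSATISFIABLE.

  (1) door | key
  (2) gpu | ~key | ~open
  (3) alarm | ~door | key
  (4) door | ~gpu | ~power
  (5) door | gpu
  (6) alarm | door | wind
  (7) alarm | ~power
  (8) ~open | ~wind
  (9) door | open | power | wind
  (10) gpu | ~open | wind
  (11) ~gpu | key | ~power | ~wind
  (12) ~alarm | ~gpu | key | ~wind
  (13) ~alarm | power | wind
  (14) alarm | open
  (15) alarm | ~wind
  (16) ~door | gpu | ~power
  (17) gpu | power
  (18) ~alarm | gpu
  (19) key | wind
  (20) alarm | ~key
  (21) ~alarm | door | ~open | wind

door = True, alarm = True, key = True, power = True, gpu = True, open = True, wind = False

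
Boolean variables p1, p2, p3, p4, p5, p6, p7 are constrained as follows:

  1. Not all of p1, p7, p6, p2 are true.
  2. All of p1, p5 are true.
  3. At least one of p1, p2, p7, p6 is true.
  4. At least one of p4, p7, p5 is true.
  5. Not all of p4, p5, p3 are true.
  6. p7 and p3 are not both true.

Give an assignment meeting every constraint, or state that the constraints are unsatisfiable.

p1 = True, p2 = True, p3 = False, p4 = False, p5 = True, p6 = False, p7 = True

  (1) {p1, p7, p6, p2}: 3/4 true — not all ✓
  (2) {p1, p5}: all 2 true ✓
  (3) {p1, p2, p7, p6}: 3 true — at least one ✓
  (4) {p4, p7, p5}: 2 true — at least one ✓
  (5) {p4, p5, p3}: 1/3 true — not all ✓
  (6) p7=T, p3=F — not both ✓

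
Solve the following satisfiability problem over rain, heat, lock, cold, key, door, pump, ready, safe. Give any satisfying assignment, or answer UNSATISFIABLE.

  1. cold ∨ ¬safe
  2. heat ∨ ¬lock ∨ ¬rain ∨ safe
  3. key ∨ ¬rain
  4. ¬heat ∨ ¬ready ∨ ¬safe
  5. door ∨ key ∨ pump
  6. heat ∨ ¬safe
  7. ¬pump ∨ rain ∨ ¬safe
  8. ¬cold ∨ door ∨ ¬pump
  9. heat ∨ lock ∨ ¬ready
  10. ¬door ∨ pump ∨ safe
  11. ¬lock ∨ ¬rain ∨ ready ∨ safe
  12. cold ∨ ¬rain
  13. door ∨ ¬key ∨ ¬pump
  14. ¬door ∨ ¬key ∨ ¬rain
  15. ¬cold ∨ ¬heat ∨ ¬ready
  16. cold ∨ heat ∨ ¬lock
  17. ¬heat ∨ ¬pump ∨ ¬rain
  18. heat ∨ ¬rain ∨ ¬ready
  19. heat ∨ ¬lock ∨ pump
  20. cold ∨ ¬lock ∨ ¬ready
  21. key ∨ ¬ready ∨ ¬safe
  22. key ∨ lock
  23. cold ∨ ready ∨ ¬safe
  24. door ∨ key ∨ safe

Set rain = False.
Set heat = True.
Set lock = False.
  then (key ∨ lock) forces key = True.
Set cold = True.
  then (¬cold ∨ ¬heat ∨ ¬ready) forces ready = False.
Set door = True.
Set pump = False.
  then (¬door ∨ pump ∨ safe) forces safe = True.
All clauses satisfied.

rain: False, heat: True, lock: False, cold: True, key: True, door: True, pump: False, ready: False, safe: True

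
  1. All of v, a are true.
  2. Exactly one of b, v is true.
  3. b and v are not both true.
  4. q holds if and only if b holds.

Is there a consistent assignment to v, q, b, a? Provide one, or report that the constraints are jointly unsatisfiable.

v: True, q: False, b: False, a: True

  (1) {v, a}: all 2 true ✓
  (2) {b, v}: 1 true — exactly one ✓
  (3) b=F, v=T — not both ✓
  (4) q=F, b=F — same ✓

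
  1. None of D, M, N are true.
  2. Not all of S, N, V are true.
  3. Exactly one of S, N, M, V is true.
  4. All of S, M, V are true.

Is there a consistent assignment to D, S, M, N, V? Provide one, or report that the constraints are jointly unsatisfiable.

Case M = True:
  Constraint (1) is violated (M=T) — contradiction.
Case M = False:
  Constraint (4) is violated (M=F) — contradiction.
Both cases fail — unsatisfiable.

No satisfying assignment exists.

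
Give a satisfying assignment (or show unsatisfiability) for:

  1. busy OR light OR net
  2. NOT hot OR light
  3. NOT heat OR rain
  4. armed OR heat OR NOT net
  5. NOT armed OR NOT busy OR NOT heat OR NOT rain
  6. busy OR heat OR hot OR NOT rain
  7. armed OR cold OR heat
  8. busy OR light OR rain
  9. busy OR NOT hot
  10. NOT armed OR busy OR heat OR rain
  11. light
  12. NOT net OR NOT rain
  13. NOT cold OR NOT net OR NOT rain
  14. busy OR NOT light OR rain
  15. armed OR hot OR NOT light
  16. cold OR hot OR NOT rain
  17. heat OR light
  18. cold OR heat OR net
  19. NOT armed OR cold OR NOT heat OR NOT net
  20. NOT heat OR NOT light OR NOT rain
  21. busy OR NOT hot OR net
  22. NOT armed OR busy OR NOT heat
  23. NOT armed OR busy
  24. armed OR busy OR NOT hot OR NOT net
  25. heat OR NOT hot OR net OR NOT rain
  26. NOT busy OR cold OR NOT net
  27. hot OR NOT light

Unit clause (light) forces light = True.
In (hot OR NOT light) only hot is left, so hot = True.
In (busy OR NOT hot) only busy is left, so busy = True.
Try heat = True:
  (NOT heat OR rain) forces rain = True.
  clause (NOT heat OR NOT light OR NOT rain) is falsified — backtrack.
So heat = False.
Try cold = False:
  (armed OR cold OR heat) forces armed = True.
  (cold OR heat OR net) forces net = True.
  clause (NOT busy OR cold OR NOT net) is falsified — backtrack.
So cold = True.
Set rain = False.
Set armed = True.
Set net = True.
All clauses satisfied.

light=T, hot=T, busy=T, heat=F, cold=T, rain=F, armed=T, net=T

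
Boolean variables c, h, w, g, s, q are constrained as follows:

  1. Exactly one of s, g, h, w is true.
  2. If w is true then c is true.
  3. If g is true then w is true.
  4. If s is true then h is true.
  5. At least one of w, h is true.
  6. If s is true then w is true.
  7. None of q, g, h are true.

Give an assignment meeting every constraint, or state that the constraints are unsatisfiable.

c = True, h = False, w = True, g = False, s = False, q = False

  (1) {s, g, h, w}: 1 true — exactly one ✓
  (2) w=T ⇒ c: T ✓
  (3) g=F ⇒ w: vacuous ✓
  (4) s=F ⇒ h: vacuous ✓
  (5) {w, h}: 1 true — at least one ✓
  (6) s=F ⇒ w: vacuous ✓
  (7) {q, g, h}: 0 true — none ✓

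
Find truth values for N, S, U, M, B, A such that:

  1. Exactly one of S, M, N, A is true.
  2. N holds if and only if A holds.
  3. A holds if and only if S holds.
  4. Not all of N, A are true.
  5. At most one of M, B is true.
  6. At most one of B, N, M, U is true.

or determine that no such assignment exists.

N: False, S: False, U: False, M: True, B: False, A: False

  (1) {S, M, N, A}: 1 true — exactly one ✓
  (2) N=F, A=F — same ✓
  (3) A=F, S=F — same ✓
  (4) {N, A}: 0/2 true — not all ✓
  (5) {M, B}: 1 true — at most one ✓
  (6) {B, N, M, U}: 1 true — at most one ✓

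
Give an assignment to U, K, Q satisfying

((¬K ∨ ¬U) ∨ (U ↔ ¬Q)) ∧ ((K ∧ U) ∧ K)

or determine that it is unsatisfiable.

U=T; K=T; Q=F

  (¬K ∨ ¬U) ∨ (U ↔ ¬Q) = True
    ¬K ∨ ¬U = False
      ¬K = False
      ¬U = False
    U ↔ ¬Q = True
      ¬Q = True
  (K ∧ U) ∧ K = True
    K ∧ U = True
Both conjuncts True, so the formula holds.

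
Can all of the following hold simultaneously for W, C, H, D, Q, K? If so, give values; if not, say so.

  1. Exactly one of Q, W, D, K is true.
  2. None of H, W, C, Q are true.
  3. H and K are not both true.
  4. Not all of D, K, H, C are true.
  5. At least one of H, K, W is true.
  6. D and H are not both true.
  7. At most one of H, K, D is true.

W: False, C: False, H: False, D: False, Q: False, K: True

  (1) {Q, W, D, K}: 1 true — exactly one ✓
  (2) {H, W, C, Q}: 0 true — none ✓
  (3) H=F, K=T — not both ✓
  (4) {D, K, H, C}: 1/4 true — not all ✓
  (5) {H, K, W}: 1 true — at least one ✓
  (6) D=F, H=F — not both ✓
  (7) {H, K, D}: 1 true — at most one ✓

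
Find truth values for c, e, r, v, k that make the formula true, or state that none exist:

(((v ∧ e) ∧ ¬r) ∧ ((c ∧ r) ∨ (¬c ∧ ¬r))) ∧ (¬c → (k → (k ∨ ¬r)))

c: False, e: True, r: False, v: True, k: False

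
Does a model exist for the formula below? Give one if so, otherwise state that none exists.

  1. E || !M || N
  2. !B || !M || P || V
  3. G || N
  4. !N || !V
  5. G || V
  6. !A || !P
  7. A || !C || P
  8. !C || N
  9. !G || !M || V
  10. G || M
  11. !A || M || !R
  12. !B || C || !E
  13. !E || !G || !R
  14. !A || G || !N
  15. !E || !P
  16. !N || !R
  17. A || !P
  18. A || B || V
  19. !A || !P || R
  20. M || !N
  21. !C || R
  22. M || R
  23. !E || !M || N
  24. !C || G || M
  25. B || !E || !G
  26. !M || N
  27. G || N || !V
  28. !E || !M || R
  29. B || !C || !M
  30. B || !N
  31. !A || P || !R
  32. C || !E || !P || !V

V = False; A = False; R = True; C = False; G = True; M = False; P = False; N = False; E = False; B = True

Set V = False.
  then (G || V) forces G = True.
  then (!G || !M || V) forces M = False.
  then (M || !N) forces N = False.
  then (M || R) forces R = True.
  then (!C || N) forces C = False.
  then (!A || M || !R) forces A = False.
  then (!E || !G || !R) forces E = False.
  then (A || !P) forces P = False.
  then (A || B || V) forces B = True.
All clauses satisfied.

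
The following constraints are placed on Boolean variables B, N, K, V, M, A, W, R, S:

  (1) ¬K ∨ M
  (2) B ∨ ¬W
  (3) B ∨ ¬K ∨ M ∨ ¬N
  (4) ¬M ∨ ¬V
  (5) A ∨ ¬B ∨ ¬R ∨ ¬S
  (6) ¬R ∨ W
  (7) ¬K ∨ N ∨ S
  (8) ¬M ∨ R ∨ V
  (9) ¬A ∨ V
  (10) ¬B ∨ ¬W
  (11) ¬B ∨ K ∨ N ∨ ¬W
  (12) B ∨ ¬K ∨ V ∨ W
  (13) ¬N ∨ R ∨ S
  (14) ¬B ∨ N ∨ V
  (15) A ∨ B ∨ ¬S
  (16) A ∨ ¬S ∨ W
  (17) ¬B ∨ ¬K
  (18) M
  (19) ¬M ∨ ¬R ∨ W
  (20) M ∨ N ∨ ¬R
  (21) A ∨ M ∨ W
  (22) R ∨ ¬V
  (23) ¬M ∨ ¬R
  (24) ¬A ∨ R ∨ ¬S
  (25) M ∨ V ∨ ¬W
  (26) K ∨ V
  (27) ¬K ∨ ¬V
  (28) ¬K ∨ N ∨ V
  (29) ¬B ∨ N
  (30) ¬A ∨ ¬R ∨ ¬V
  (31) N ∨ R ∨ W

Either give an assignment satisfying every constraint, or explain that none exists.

Unsatisfiable

Case M = True:
  (¬M ∨ ¬V) forces V = False.
  (¬M ∨ R ∨ V) forces R = True.
  Clause (¬M ∨ ¬R) is falsified — contradiction.
Case M = False:
  Clause (M) is falsified — contradiction.
Both cases fail, so the formula is unsatisfiable.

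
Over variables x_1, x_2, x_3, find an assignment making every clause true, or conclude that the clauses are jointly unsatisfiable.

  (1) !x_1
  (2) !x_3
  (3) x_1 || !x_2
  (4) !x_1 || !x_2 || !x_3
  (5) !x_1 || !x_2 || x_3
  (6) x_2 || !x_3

x_1 = False; x_2 = False; x_3 = False

Unit clause (!x_1) forces x_1 = False.
Unit clause (!x_3) forces x_3 = False.
In (x_1 || !x_2) only !x_2 is left, so x_2 = False.
Check each clause:
  (!x_1): !x_1 holds.
  (!x_3): !x_3 holds.
  (x_1 || !x_2): !x_2 holds.
  (!x_1 || !x_2 || !x_3): !x_1 holds.
  (!x_1 || !x_2 || x_3): !x_1 holds.
  (x_2 || !x_3): !x_3 holds.
All clauses satisfied.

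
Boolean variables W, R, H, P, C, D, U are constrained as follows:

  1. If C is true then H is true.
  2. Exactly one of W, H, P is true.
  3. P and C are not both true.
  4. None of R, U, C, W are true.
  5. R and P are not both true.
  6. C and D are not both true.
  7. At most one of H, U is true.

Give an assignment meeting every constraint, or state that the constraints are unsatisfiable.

W: False, R: False, H: True, P: False, C: False, D: True, U: False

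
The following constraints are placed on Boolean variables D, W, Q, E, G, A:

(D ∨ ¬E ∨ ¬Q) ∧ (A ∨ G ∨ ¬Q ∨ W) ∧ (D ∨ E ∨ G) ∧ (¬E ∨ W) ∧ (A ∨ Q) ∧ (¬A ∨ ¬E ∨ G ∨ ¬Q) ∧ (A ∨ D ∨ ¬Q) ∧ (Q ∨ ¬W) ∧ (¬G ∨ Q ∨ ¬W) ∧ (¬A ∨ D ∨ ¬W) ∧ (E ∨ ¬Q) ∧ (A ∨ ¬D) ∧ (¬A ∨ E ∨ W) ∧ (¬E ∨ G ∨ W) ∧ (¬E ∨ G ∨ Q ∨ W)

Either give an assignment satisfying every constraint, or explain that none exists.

Set D = True.
  then (A ∨ ¬D) forces A = True.
Try W = False:
  (¬E ∨ W) forces E = False.
  clause (¬A ∨ E ∨ W) is falsified — backtrack.
So W = True.
  then (Q ∨ ¬W) forces Q = True.
  then (E ∨ ¬Q) forces E = True.
  then (¬A ∨ ¬E ∨ G ∨ ¬Q) forces G = True.
All clauses satisfied.

D = True; W = True; Q = True; E = True; G = True; A = True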